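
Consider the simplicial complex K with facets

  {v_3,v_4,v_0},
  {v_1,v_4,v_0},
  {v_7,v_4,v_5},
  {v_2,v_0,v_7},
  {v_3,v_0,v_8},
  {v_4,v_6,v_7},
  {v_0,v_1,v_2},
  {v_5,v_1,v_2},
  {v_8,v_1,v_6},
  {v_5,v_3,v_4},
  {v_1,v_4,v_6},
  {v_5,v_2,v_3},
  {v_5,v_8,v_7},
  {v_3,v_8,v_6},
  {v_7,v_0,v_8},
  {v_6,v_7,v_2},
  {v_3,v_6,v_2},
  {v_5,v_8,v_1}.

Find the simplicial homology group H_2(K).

We work with the vertex ordering v_0 < v_1 < v_2 < v_3 < v_4 < v_5 < v_6 < v_7 < v_8. The simplices of K, each written with vertices in increasing order, are:

  0-simplices (9): [v_0], [v_1], [v_2], [v_3], [v_4], [v_5], [v_6], [v_7], [v_8]
  1-simplices (27): (27 of them)
  2-simplices (18): (18 of them)

Hence C_0 ≅ Z^9, C_1 ≅ Z^27, C_2 ≅ Z^18.

Boundary ∂_1: C_1 → C_0 sends each edge [p,q] (with p < q) to q − p.
The resulting 9×27 matrix has rank 8, and its Smith normal form has invariant factors (1,1,1,1,1,1,1,1).

The boundary map ∂_2: C_2 → C_1 acts by ∂[p,q,r] = [q,r] − [p,r] + [p,q]. For instance
  ∂[v_0,v_7,v_8] = [v_7,v_8] − [v_0,v_8] + [v_0,v_7],
  ∂[v_1,v_2,v_5] = [v_2,v_5] − [v_1,v_5] + [v_1,v_2].
This gives a 27×18 integer matrix of rank 17; reducing to Smith normal form yields diagonal entries (1,1,1,1,1,1,1,1,1,1,1,1,1,1,1,1,1).

From H_k ≅ ker(∂_k) / im(∂_{k+1}) we obtain:

  H_2: rank ker ∂_2 − rank ∂_3 = (18 − 17) − 0 = 1, and there is no ∂_3, so H_2 ≅ Z.

H_2 ≅ Z.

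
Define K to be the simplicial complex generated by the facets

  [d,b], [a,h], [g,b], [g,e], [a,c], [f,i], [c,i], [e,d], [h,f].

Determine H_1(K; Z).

H_1 ≅ Z^2.

We work with the vertex ordering a < b < c < d < e < f < g < h < i. The simplices of K, each written with vertices in increasing order, are:

  0-simplices (9): a, b, c, d, e, f, g, h, i
  1-simplices (9): ac, ah, bd, bg, ci, de, eg, fh, fi

giving chain groups C_0 ≅ Z^9, C_1 ≅ Z^9.

Boundary ∂_1: C_1 → C_0 is given by ∂[p,q] = [q] − [p]. For instance
  ∂ac = c − a.
The resulting 9×9 matrix has rank 7, and its Smith normal form has invariant factors (1,1,1,1,1,1,1).

Now H_k = ker ∂_k / im ∂_{k+1}, so:

  H_1: rank ker ∂_1 − rank ∂_2 = (9 − 7) − 0 = 2, and there is no ∂_2, so H_1 ≅ Z^2.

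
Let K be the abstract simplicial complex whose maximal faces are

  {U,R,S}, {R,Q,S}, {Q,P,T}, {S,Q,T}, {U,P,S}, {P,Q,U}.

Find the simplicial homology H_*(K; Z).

Take the total order P < Q < R < S < T < U on the vertex set. Then K (dimension 2) consists of the simplices:

  0-simplices (6): P, Q, R, S, T, U
  1-simplices (12): PQ, PS, PT, PU, QR, QS, QT, QU, RS, RU, ST, SU
  2-simplices (6): PQT, PQU, PSU, QRS, QST, RSU

giving chain groups C_0 ≅ Z^6, C_1 ≅ Z^12, C_2 ≅ Z^6.

Boundary ∂_1: C_1 → C_0 maps an edge to its endpoints' difference, ∂[p,q] = q − p.
The resulting 6×12 matrix has rank 5, and its Smith normal form has invariant factors (1,1,1,1,1).

∂_2: C_2 → C_1 sends each 2-simplex [p,q,r] to [q,r] − [p,r] + [p,q]. For instance
  ∂QRS = RS − QS + QR,
  ∂RSU = SU − RU + RS.
This gives a 12×6 integer matrix of rank 6; reducing to Smith normal form yields diagonal entries (1,1,1,1,1,1).

Reading off H_k = ker ∂_k / im ∂_{k+1}:

  H_0: rank C_0 − rank ∂_1 = 6 − 5 = 1, and the invariant factors of ∂_1 are all 1, so H_0 = Z.
  H_1: rank ker ∂_1 − rank ∂_2 = (12 − 5) − 6 = 1, and the invariant factors of ∂_2 are all 1, so H_1 = Z.
  H_2: rank ker ∂_2 − rank ∂_3 = (6 − 6) − 0 = 0, and there is no ∂_3, so H_2 = 0.

H_0 ≅ Z,  H_1 ≅ Z,  H_2 = 0.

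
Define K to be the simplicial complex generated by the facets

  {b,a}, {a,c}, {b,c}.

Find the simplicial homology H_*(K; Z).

Order the vertices as a < b < c. Listing each simplex with vertices in this order, K has dimension 1 with simplices:

  0-simplices (3): a, b, c
  1-simplices (3): ab, ac, bc

giving chain groups C_0 ≅ Z^3, C_1 ≅ Z^3.

Boundary ∂_1: C_1 → C_0 is given by ∂[p,q] = [q] − [p]. For instance
  ∂ac = c − a.
As a 3×3 matrix over Z this has rank 2, with invariant factors (1,1).

From H_k ≅ ker(∂_k) / im(∂_{k+1}) we obtain:

  H_0: rank C_0 − rank ∂_1 = 3 − 2 = 1, and the invariant factors of ∂_1 are all 1, so H_0 ≅ Z.
  H_1: rank ker ∂_1 − rank ∂_2 = (3 − 2) − 0 = 1, and there is no ∂_2, so H_1 ≅ Z.

H_0 ≅ Z,  H_1 ≅ Z.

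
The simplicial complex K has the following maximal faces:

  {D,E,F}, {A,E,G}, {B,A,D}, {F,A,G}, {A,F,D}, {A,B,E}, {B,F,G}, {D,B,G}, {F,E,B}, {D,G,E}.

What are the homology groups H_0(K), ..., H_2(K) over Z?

Take the total order A < B < D < E < F < G on the vertex set. Then K (dimension 2) consists of the simplices:

  0-simplices (6): A, B, D, E, F, G
  1-simplices (15): AB, AD, AE, AF, AG, BD, BE, BF, BG, DE, DF, DG, EF, EG, FG
  2-simplices (10): ABD, ABE, ADF, AEG, AFG, BDG, BEF, BFG, DEF, DEG

giving chain groups C_0 ≅ Z^6, C_1 ≅ Z^15, C_2 ≅ Z^10.

∂_1: C_1 → C_0 sends each edge [p,q] (with p < q) to q − p. For instance
  ∂FG = G − F.
The 6×15 boundary matrix has rank 5 and Smith normal form diag(1,1,1,1,1).

The boundary map ∂_2: C_2 → C_1 sends each 2-simplex [p,q,r] to [q,r] − [p,r] + [p,q]. For instance
  ∂BDG = DG − BG + BD,
  ∂AEG = EG − AG + AE.
The 15×10 boundary matrix has rank 10 and Smith normal form diag(1,1,1,1,1,1,1,1,1,2).

Reading off H_k = ker ∂_k / im ∂_{k+1}:

  H_0: rank C_0 − rank ∂_1 = 6 − 5 = 1, and the invariant factors of ∂_1 are all 1, so H_0 ≅ Z.
  H_1: rank ker ∂_1 − rank ∂_2 = (15 − 5) − 10 = 0, and ∂_2 has invariant factor 2 > 1, so H_1 ≅ Z_2.
  H_2: rank ker ∂_2 − rank ∂_3 = (10 − 10) − 0 = 0, and there is no ∂_3, so H_2 ≅ 0.

H_0 ≅ Z,  H_1 ≅ Z_2,  H_2 = 0.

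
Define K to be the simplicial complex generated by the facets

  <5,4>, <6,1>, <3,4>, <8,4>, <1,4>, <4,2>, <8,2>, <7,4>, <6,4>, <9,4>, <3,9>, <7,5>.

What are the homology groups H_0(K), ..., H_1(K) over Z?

Take the total order 1 < 2 < 3 < 4 < 5 < 6 < 7 < 8 < 9 on the vertex set. Then K (dimension 1) consists of the simplices:

  0-simplices (9): [1], [2], [3], [4], [5], [6], [7], [8], [9]
  1-simplices (12): [1,4], [1,6], [2,4], [2,8], [3,4], [3,9], [4,5], [4,6], [4,7], [4,8], [4,9], [5,7]

so the chain groups are C_0 ≅ Z^9, C_1 ≅ Z^12.

Boundary ∂_1: C_1 → C_0 sends each edge [p,q] (with p < q) to q − p.
The resulting 9×12 matrix has rank 8, and its Smith normal form has invariant factors (1,1,1,1,1,1,1,1).

Reading off H_k = ker ∂_k / im ∂_{k+1}:

  H_0: rank C_0 − rank ∂_1 = 9 − 8 = 1, and the invariant factors of ∂_1 are all 1, so H_0 ≅ Z.
  H_1: rank ker ∂_1 − rank ∂_2 = (12 − 8) − 0 = 4, and there is no ∂_2, so H_1 ≅ Z^4.

H_0 ≅ Z,  H_1 ≅ Z^4.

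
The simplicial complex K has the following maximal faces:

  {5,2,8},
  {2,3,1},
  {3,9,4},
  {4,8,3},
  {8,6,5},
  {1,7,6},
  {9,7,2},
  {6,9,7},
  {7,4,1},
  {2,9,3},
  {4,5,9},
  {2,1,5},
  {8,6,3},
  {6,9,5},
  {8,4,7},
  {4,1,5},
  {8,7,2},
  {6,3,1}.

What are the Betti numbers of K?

K has 9 vertices, 27 edges, 18 triangles.
rank ∂_0 = 0, rank ∂_1 = 8 ⇒ b_0 = 9 − 0 − 8 = 1; all invariant factors of ∂_1 are 1 so no torsion. So H_0 ≅ Z.
rank ∂_1 = 8, rank ∂_2 = 17 ⇒ b_1 = 27 − 8 − 17 = 2; all invariant factors of ∂_2 are 1 so no torsion. So H_1 ≅ Z^2.
rank ∂_2 = 17, rank ∂_3 = 0 ⇒ b_2 = 18 − 17 − 0 = 1. So H_2 ≅ Z.

b_0 = 1, b_1 = 2, b_2 = 1.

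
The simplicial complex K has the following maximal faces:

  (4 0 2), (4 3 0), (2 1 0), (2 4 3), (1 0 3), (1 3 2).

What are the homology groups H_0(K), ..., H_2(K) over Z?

K has 5 vertices, 9 edges, 6 triangles.
rank ∂_0 = 0, rank ∂_1 = 4 ⇒ b_0 = 5 − 0 − 4 = 1; all invariant factors of ∂_1 are 1 so no torsion. So H_0 = Z.
rank ∂_1 = 4, rank ∂_2 = 5 ⇒ b_1 = 9 − 4 − 5 = 0; all invariant factors of ∂_2 are 1 so no torsion. So H_1 = 0.
rank ∂_2 = 5, rank ∂_3 = 0 ⇒ b_2 = 6 − 5 − 0 = 1. So H_2 = Z.

H_0 ≅ Z,  H_1 = 0,  H_2 ≅ Z.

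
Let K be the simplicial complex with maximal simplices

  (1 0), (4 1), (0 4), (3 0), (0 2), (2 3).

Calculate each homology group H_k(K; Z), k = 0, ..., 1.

H_0 ≅ Z,  H_1 ≅ Z^2.

Order the vertices as 0 < 1 < 2 < 3 < 4. Listing each simplex with vertices in this order, K has dimension 1 with simplices:

  0-simplices (5): [0], [1], [2], [3], [4]
  1-simplices (6): [0,1], [0,2], [0,3], [0,4], [1,4], [2,3]

giving chain groups C_0 ≅ Z^5, C_1 ≅ Z^6.

The boundary map ∂_1: C_1 → C_0 maps an edge to its endpoints' difference, ∂[p,q] = q − p. For instance
  ∂[2,3] = [3] − [2].
This gives a 5×6 integer matrix of rank 4; reducing to Smith normal form yields diagonal entries (1,1,1,1).

From H_k ≅ ker(∂_k) / im(∂_{k+1}) we obtain:

  H_0: rank C_0 − rank ∂_1 = 5 − 4 = 1, and the invariant factors of ∂_1 are all 1, so H_0 ≅ Z.
  H_1: rank ker ∂_1 − rank ∂_2 = (6 − 4) − 0 = 2, and there is no ∂_2, so H_1 ≅ Z^2.

(K is a triangulation of a wedge of 2 circles.)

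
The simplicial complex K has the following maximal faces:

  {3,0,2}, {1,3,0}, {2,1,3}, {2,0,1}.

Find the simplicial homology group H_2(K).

H_2 = Z.

Fix the vertex order 0 < 1 < 2 < 3 and write every simplex with vertices in increasing order. Then dim K = 2 and the simplices of K are:

  0-simplices (4): [0], [1], [2], [3]
  1-simplices (6): [0,1], [0,2], [0,3], [1,2], [1,3], [2,3]
  2-simplices (4): [0,1,2], [0,1,3], [0,2,3], [1,2,3]

Hence C_0 ≅ Z^4, C_1 ≅ Z^6, C_2 ≅ Z^4.

Boundary ∂_1: C_1 → C_0 is given by ∂[p,q] = [q] − [p].
The resulting 4×6 matrix has rank 3, and its Smith normal form has invariant factors (1,1,1).

The boundary map ∂_2: C_2 → C_1 maps a triangle to the signed sum of its edges. For instance
  ∂[0,1,3] = [1,3] − [0,3] + [0,1],
  ∂[0,1,2] = [1,2] − [0,2] + [0,1].
The resulting 6×4 matrix has rank 3, and its Smith normal form has invariant factors (1,1,1).

Reading off H_k = ker ∂_k / im ∂_{k+1}:

  H_2: rank ker ∂_2 − rank ∂_3 = (4 − 3) − 0 = 1, and there is no ∂_3, so H_2 ≅ Z.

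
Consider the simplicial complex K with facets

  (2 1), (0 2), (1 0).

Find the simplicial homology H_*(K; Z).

K has 3 vertices, 3 edges.
rank ∂_0 = 0, rank ∂_1 = 2 ⇒ b_0 = 3 − 0 − 2 = 1; all invariant factors of ∂_1 are 1 so no torsion. So H_0 = Z.
rank ∂_1 = 2, rank ∂_2 = 0 ⇒ b_1 = 3 − 2 − 0 = 1. So H_1 = Z.

H_0 ≅ Z,  H_1 ≅ Z.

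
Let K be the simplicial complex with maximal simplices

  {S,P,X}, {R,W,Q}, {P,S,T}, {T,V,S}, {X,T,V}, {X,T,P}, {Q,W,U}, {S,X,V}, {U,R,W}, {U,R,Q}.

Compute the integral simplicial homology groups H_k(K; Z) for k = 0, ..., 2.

H_0 = Z^2,  H_1 = 0,  H_2 = Z^2.

We work with the vertex ordering P < Q < R < S < T < U < V < W < X. The simplices of K, each written with vertices in increasing order, are:

  0-simplices (9): P, Q, R, S, T, U, V, W, X
  1-simplices (15): PS, PT, PX, QR, QU, QW, RU, RW, ST, SV, SX, TV, TX, UW, VX
  2-simplices (10): PST, PSX, PTX, QRU, QRW, QUW, RUW, STV, SVX, TVX

Hence C_0 ≅ Z^9, C_1 ≅ Z^15, C_2 ≅ Z^10.

∂_1: C_1 → C_0 maps an edge to its endpoints' difference, ∂[p,q] = q − p.
The 9×15 boundary matrix has rank 7 and Smith normal form diag(1,1,1,1,1,1,1).

∂_2: C_2 → C_1 acts by ∂[p,q,r] = [q,r] − [p,r] + [p,q]. For instance
  ∂STV = TV − SV + ST,
  ∂QRW = RW − QW + QR.
As a 15×10 matrix over Z this has rank 8, with invariant factors (1,1,1,1,1,1,1,1).

Now H_k = ker ∂_k / im ∂_{k+1}, so:

  H_0: rank C_0 − rank ∂_1 = 9 − 7 = 2, and the invariant factors of ∂_1 are all 1, so H_0 = Z^2.
  H_1: rank ker ∂_1 − rank ∂_2 = (15 − 7) − 8 = 0, and the invariant factors of ∂_2 are all 1, so H_1 = 0.
  H_2: rank ker ∂_2 − rank ∂_3 = (10 − 8) − 0 = 2, and there is no ∂_3, so H_2 = Z^2.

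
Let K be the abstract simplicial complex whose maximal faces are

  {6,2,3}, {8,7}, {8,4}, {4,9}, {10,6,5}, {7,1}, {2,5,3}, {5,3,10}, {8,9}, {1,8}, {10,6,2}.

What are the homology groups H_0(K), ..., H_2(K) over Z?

Take the total order 1 < 2 < 3 < 4 < 5 < 6 < 7 < 8 < 9 < 10 on the vertex set. Then K (dimension 2) consists of the simplices:

  0-simplices (10): [1], [2], [3], [4], [5], [6], [7], [8], [9], [10]
  1-simplices (16): [1,7], [1,8], [2,3], [2,5], [2,6], [2,10], [3,5], [3,6], [3,10], [4,8], [4,9], [5,6], [5,10], [6,10], [7,8], [8,9]
  2-simplices (5): [2,3,5], [2,3,6], [2,6,10], [3,5,10], [5,6,10]

Hence C_0 ≅ Z^10, C_1 ≅ Z^16, C_2 ≅ Z^5.

∂_1: C_1 → C_0 sends each edge [p,q] (with p < q) to q − p.
As a 10×16 matrix over Z this has rank 8, with invariant factors (1,1,1,1,1,1,1,1).

∂_2: C_2 → C_1 acts by ∂[p,q,r] = [q,r] − [p,r] + [p,q]. For instance
  ∂[2,3,6] = [3,6] − [2,6] + [2,3],
  ∂[2,3,5] = [3,5] − [2,5] + [2,3].
As a 16×5 matrix over Z this has rank 5, with invariant factors (1,1,1,1,1).

From H_k ≅ ker(∂_k) / im(∂_{k+1}) we obtain:

  H_0: rank C_0 − rank ∂_1 = 10 − 8 = 2, and the invariant factors of ∂_1 are all 1, so H_0 ≅ Z^2.
  H_1: rank ker ∂_1 − rank ∂_2 = (16 − 8) − 5 = 3, and the invariant factors of ∂_2 are all 1, so H_1 ≅ Z^3.
  H_2: rank ker ∂_2 − rank ∂_3 = (5 − 5) − 0 = 0, and there is no ∂_3, so H_2 ≅ 0.

(K is a triangulation of the disjoint union of the Möbius band and a wedge of 2 circles.)

H_0 = Z^2,  H_1 = Z^3,  H_2 = 0.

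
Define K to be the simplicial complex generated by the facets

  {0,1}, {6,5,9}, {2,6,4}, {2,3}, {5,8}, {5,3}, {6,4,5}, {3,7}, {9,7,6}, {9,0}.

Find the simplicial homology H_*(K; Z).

H_0 ≅ Z,  H_1 ≅ Z^2,  H_2 = 0.

We work with the vertex ordering 0 < 1 < 2 < 3 < 4 < 5 < 6 < 7 < 8 < 9. The simplices of K, each written with vertices in increasing order, are:

  0-simplices (10): [0], [1], [2], [3], [4], [5], [6], [7], [8], [9]
  1-simplices (15): [0,1], [0,9], [2,3], [2,4], [2,6], [3,5], [3,7], [4,5], [4,6], [5,6], [5,8], [5,9], [6,7], [6,9], [7,9]
  2-simplices (4): [2,4,6], [4,5,6], [5,6,9], [6,7,9]

giving chain groups C_0 ≅ Z^10, C_1 ≅ Z^15, C_2 ≅ Z^4.

∂_1: C_1 → C_0 maps an edge to its endpoints' difference, ∂[p,q] = q − p. For instance
  ∂[6,9] = [9] − [6].
The 10×15 boundary matrix has rank 9 and Smith normal form diag(1,1,1,1,1,1,1,1,1).

∂_2: C_2 → C_1 acts by ∂[p,q,r] = [q,r] − [p,r] + [p,q]. For instance
  ∂[4,5,6] = [5,6] − [4,6] + [4,5],
  ∂[6,7,9] = [7,9] − [6,9] + [6,7].
This gives a 15×4 integer matrix of rank 4; reducing to Smith normal form yields diagonal entries (1,1,1,1).

From H_k ≅ ker(∂_k) / im(∂_{k+1}) we obtain:

  H_0: rank C_0 − rank ∂_1 = 10 − 9 = 1, and the invariant factors of ∂_1 are all 1, so H_0 ≅ Z.
  H_1: rank ker ∂_1 − rank ∂_2 = (15 − 9) − 4 = 2, and the invariant factors of ∂_2 are all 1, so H_1 ≅ Z^2.
  H_2: rank ker ∂_2 − rank ∂_3 = (4 − 4) − 0 = 0, and there is no ∂_3, so H_2 ≅ 0.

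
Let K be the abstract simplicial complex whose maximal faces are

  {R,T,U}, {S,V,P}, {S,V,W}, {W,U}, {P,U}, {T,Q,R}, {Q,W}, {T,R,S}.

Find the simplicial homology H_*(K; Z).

H_0 ≅ Z,  H_1 ≅ Z^3,  H_2 = 0.

Order the vertices as P < Q < R < S < T < U < V < W. Listing each simplex with vertices in this order, K has dimension 2 with simplices:

  0-simplices (8): P, Q, R, S, T, U, V, W
  1-simplices (15): PS, PU, PV, QR, QT, QW, RS, RT, RU, ST, SV, SW, TU, UW, VW
  2-simplices (5): PSV, QRT, RST, RTU, SVW

giving chain groups C_0 ≅ Z^8, C_1 ≅ Z^15, C_2 ≅ Z^5.

Boundary ∂_1: C_1 → C_0 sends each edge [p,q] (with p < q) to q − p. For instance
  ∂QR = R − Q.
As a 8×15 matrix over Z this has rank 7, with invariant factors (1,1,1,1,1,1,1).

∂_2: C_2 → C_1 sends each 2-simplex [p,q,r] to [q,r] − [p,r] + [p,q]. For instance
  ∂SVW = VW − SW + SV,
  ∂QRT = RT − QT + QR.
This gives a 15×5 integer matrix of rank 5; reducing to Smith normal form yields diagonal entries (1,1,1,1,1).

Reading off H_k = ker ∂_k / im ∂_{k+1}:

  H_0: rank C_0 − rank ∂_1 = 8 − 7 = 1, and the invariant factors of ∂_1 are all 1, so H_0 = Z.
  H_1: rank ker ∂_1 − rank ∂_2 = (15 − 7) − 5 = 3, and the invariant factors of ∂_2 are all 1, so H_1 = Z^3.
  H_2: rank ker ∂_2 − rank ∂_3 = (5 − 5) − 0 = 0, and there is no ∂_3, so H_2 = 0.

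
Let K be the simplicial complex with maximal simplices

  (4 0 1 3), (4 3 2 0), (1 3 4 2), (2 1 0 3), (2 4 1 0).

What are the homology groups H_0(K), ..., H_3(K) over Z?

Fix the vertex order 0 < 1 < 2 < 3 < 4 and write every simplex with vertices in increasing order. Then dim K = 3 and the simplices of K are:

  0-simplices (5): [0], [1], [2], [3], [4]
  1-simplices (10): [0,1], [0,2], [0,3], [0,4], [1,2], [1,3], [1,4], [2,3], [2,4], [3,4]
  2-simplices (10): [0,1,2], [0,1,3], [0,1,4], [0,2,3], [0,2,4], [0,3,4], [1,2,3], [1,2,4], [1,3,4], [2,3,4]
  3-simplices (5): [0,1,2,3], [0,1,2,4], [0,1,3,4], [0,2,3,4], [1,2,3,4]

so the chain groups are C_0 ≅ Z^5, C_1 ≅ Z^10, C_2 ≅ Z^10, C_3 ≅ Z^5.

Boundary ∂_1: C_1 → C_0 is given by ∂[p,q] = [q] − [p].
The resulting 5×10 matrix has rank 4, and its Smith normal form has invariant factors (1,1,1,1).

Boundary ∂_2: C_2 → C_1 maps a triangle to the signed sum of its edges. For instance
  ∂[1,2,4] = [2,4] − [1,4] + [1,2],
  ∂[2,3,4] = [3,4] − [2,4] + [2,3].
This gives a 10×10 integer matrix of rank 6; reducing to Smith normal form yields diagonal entries (1,1,1,1,1,1).

The boundary map ∂_3: C_3 → C_2 sends each 3-simplex σ to the alternating sum Σ_i (−1)^i (σ with its i-th vertex removed). For instance
  ∂[0,2,3,4] = [2,3,4] − [0,3,4] + [0,2,4] − [0,2,3],
  ∂[0,1,3,4] = [1,3,4] − [0,3,4] + [0,1,4] − [0,1,3].
As a 10×5 matrix over Z this has rank 4, with invariant factors (1,1,1,1).

Reading off H_k = ker ∂_k / im ∂_{k+1}:

  H_0: rank C_0 − rank ∂_1 = 5 − 4 = 1, and the invariant factors of ∂_1 are all 1, so H_0 = Z.
  H_1: rank ker ∂_1 − rank ∂_2 = (10 − 4) − 6 = 0, and the invariant factors of ∂_2 are all 1, so H_1 = 0.
  H_2: rank ker ∂_2 − rank ∂_3 = (10 − 6) − 4 = 0, and the invariant factors of ∂_3 are all 1, so H_2 = 0.
  H_3: rank ker ∂_3 − rank ∂_4 = (5 − 4) − 0 = 1, and there is no ∂_4, so H_3 = Z.

H_0 = Z,  H_1 = 0,  H_2 = 0,  H_3 = Z.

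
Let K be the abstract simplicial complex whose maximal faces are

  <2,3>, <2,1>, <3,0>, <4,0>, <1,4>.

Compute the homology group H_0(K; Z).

Order the vertices as 0 < 1 < 2 < 3 < 4. Listing each simplex with vertices in this order, K has dimension 1 with simplices:

  0-simplices (5): [0], [1], [2], [3], [4]
  1-simplices (5): [0,3], [0,4], [1,2], [1,4], [2,3]

Hence C_0 ≅ Z^5, C_1 ≅ Z^5.

Boundary ∂_1: C_1 → C_0 sends each edge [p,q] (with p < q) to q − p. For instance
  ∂[1,4] = [4] − [1].
The resulting 5×5 matrix has rank 4, and its Smith normal form has invariant factors (1,1,1,1).

Computing H_k = (kernel of ∂_k) / (image of ∂_{k+1}):

  H_0: rank C_0 − rank ∂_1 = 5 − 4 = 1, and the invariant factors of ∂_1 are all 1, so H_0 ≅ Z.

H_0 ≅ Z.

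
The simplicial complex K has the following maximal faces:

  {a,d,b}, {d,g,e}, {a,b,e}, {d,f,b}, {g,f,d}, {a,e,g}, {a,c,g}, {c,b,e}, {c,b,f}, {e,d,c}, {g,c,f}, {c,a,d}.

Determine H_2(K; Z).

Order the vertices as a < b < c < d < e < f < g. Listing each simplex with vertices in this order, K has dimension 2 with simplices:

  0-simplices (7): a, b, c, d, e, f, g
  1-simplices (18): ab, ac, ad, ae, ag, bc, bd, be, bf, cd, ce, cf, cg, de, df, dg, eg, fg
  2-simplices (12): abd, abe, acd, acg, aeg, bce, bcf, bdf, cde, cfg, deg, dfg

giving chain groups C_0 ≅ Z^7, C_1 ≅ Z^18, C_2 ≅ Z^12.

The boundary map ∂_1: C_1 → C_0 sends each edge [p,q] (with p < q) to q − p. For instance
  ∂df = f − d.
As a 7×18 matrix over Z this has rank 6, with invariant factors (1,1,1,1,1,1).

The boundary map ∂_2: C_2 → C_1 sends each 2-simplex [p,q,r] to [q,r] − [p,r] + [p,q]. For instance
  ∂bdf = df − bf + bd,
  ∂deg = eg − dg + de.
The 18×12 boundary matrix has rank 12 and Smith normal form diag(1,1,1,1,1,1,1,1,1,1,1,2).

Now H_k = ker ∂_k / im ∂_{k+1}, so:

  H_2: rank ker ∂_2 − rank ∂_3 = (12 − 12) − 0 = 0, and there is no ∂_3, so H_2 = 0.

H_2 ≅ 0.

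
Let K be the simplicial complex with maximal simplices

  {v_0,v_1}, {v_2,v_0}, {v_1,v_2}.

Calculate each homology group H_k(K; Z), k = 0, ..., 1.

H_0 = Z,  H_1 = Z.

Take the total order v_0 < v_1 < v_2 on the vertex set. Then K (dimension 1) consists of the simplices:

  0-simplices (3): [v_0], [v_1], [v_2]
  1-simplices (3): [v_0,v_1], [v_0,v_2], [v_1,v_2]

Hence C_0 ≅ Z^3, C_1 ≅ Z^3.

The boundary map ∂_1: C_1 → C_0 maps an edge to its endpoints' difference, ∂[p,q] = q − p. For instance
  ∂[v_1,v_2] = [v_2] − [v_1].
The 3×3 boundary matrix has rank 2 and Smith normal form diag(1,1).

Computing H_k = (kernel of ∂_k) / (image of ∂_{k+1}):

  H_0: rank C_0 − rank ∂_1 = 3 − 2 = 1, and the invariant factors of ∂_1 are all 1, so H_0 ≅ Z.
  H_1: rank ker ∂_1 − rank ∂_2 = (3 − 2) − 0 = 1, and there is no ∂_2, so H_1 ≅ Z.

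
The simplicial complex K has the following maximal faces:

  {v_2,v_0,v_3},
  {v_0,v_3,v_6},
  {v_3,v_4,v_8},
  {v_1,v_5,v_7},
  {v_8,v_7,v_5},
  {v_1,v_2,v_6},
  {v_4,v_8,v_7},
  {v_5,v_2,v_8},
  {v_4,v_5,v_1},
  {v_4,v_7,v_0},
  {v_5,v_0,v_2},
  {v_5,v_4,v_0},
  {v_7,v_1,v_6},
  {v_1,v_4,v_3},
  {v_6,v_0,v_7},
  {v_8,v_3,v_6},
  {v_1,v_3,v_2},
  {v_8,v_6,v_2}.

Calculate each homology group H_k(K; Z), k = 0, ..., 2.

We work with the vertex ordering v_0 < v_1 < v_2 < v_3 < v_4 < v_5 < v_6 < v_7 < v_8. The simplices of K, each written with vertices in increasing order, are:

  0-simplices (9): [v_0], [v_1], [v_2], [v_3], [v_4], [v_5], [v_6], [v_7], [v_8]
  1-simplices (27): (27 of them)
  2-simplices (18): (18 of them)

Hence C_0 ≅ Z^9, C_1 ≅ Z^27, C_2 ≅ Z^18.

∂_1: C_1 → C_0 maps an edge to its endpoints' difference, ∂[p,q] = q − p. For instance
  ∂[v_2,v_3] = [v_3] − [v_2].
This gives a 9×27 integer matrix of rank 8; reducing to Smith normal form yields diagonal entries (1,1,1,1,1,1,1,1).

Boundary ∂_2: C_2 → C_1 sends each 2-simplex [p,q,r] to [q,r] − [p,r] + [p,q]. For instance
  ∂[v_2,v_6,v_8] = [v_6,v_8] − [v_2,v_8] + [v_2,v_6],
  ∂[v_1,v_3,v_4] = [v_3,v_4] − [v_1,v_4] + [v_1,v_3].
This gives a 27×18 integer matrix of rank 18; reducing to Smith normal form yields diagonal entries (1,1,1,1,1,1,1,1,1,1,1,1,1,1,1,1,1,2).

Reading off H_k = ker ∂_k / im ∂_{k+1}:

  H_0: rank C_0 − rank ∂_1 = 9 − 8 = 1, and the invariant factors of ∂_1 are all 1, so H_0 = Z.
  H_1: rank ker ∂_1 − rank ∂_2 = (27 − 8) − 18 = 1, and ∂_2 has invariant factor 2 > 1, so H_1 = Z ⊕ Z/2Z.
  H_2: rank ker ∂_2 − rank ∂_3 = (18 − 18) − 0 = 0, and there is no ∂_3, so H_2 = 0.

As a check, the Euler characteristic is 9 − 27 + 18 = 0, which agrees with 1 − 1 + 0 = 0.
(K is a triangulation of the Klein bottle.)

H_0 = Z,  H_1 = Z ⊕ Z/2Z,  H_2 = 0.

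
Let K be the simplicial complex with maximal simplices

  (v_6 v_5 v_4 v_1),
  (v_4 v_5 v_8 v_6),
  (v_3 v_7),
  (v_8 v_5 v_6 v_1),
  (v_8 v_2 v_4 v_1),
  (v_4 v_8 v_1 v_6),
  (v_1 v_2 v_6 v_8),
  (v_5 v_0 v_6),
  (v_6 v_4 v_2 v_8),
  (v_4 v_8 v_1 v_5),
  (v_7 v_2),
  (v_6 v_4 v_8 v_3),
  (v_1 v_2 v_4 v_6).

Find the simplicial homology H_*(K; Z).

Take the total order v_0 < v_1 < v_2 < v_3 < v_4 < v_5 < v_6 < v_7 < v_8 on the vertex set. Then K (dimension 3) consists of the simplices:

  0-simplices (9): [v_0], [v_1], [v_2], [v_3], [v_4], [v_5], [v_6], [v_7], [v_8]
  1-simplices (21): (21 of them)
  2-simplices (20): (20 of them)
  3-simplices (10): (10 of them)

Hence C_0 ≅ Z^9, C_1 ≅ Z^21, C_2 ≅ Z^20, C_3 ≅ Z^10.

The boundary map ∂_1: C_1 → C_0 sends each edge [p,q] (with p < q) to q − p. For instance
  ∂[v_1,v_2] = [v_2] − [v_1].
The resulting 9×21 matrix has rank 8, and its Smith normal form has invariant factors (1,1,1,1,1,1,1,1).

Boundary ∂_2: C_2 → C_1 acts by ∂[p,q,r] = [q,r] − [p,r] + [p,q]. For instance
  ∂[v_3,v_6,v_8] = [v_6,v_8] − [v_3,v_8] + [v_3,v_6],
  ∂[v_3,v_4,v_8] = [v_4,v_8] − [v_3,v_8] + [v_3,v_4].
As a 21×20 matrix over Z this has rank 12, with invariant factors (1,1,1,1,1,1,1,1,1,1,1,1).

The boundary map ∂_3: C_3 → C_2 sends each 3-simplex σ to the alternating sum Σ_i (−1)^i (σ with its i-th vertex removed). For instance
  ∂[v_1,v_5,v_6,v_8] = [v_5,v_6,v_8] − [v_1,v_6,v_8] + [v_1,v_5,v_8] − [v_1,v_5,v_6],
  ∂[v_1,v_4,v_5,v_8] = [v_4,v_5,v_8] − [v_1,v_5,v_8] + [v_1,v_4,v_8] − [v_1,v_4,v_5].
As a 20×10 matrix over Z this has rank 8, with invariant factors (1,1,1,1,1,1,1,1).

Computing H_k = (kernel of ∂_k) / (image of ∂_{k+1}):

  H_0: rank C_0 − rank ∂_1 = 9 − 8 = 1, and the invariant factors of ∂_1 are all 1, so H_0 = Z.
  H_1: rank ker ∂_1 − rank ∂_2 = (21 − 8) − 12 = 1, and the invariant factors of ∂_2 are all 1, so H_1 = Z.
  H_2: rank ker ∂_2 − rank ∂_3 = (20 − 12) − 8 = 0, and the invariant factors of ∂_3 are all 1, so H_2 = 0.
  H_3: rank ker ∂_3 − rank ∂_4 = (10 − 8) − 0 = 2, and there is no ∂_4, so H_3 = Z^2.

H_0 ≅ Z,  H_1 ≅ Z,  H_2 = 0,  H_3 ≅ Z^2.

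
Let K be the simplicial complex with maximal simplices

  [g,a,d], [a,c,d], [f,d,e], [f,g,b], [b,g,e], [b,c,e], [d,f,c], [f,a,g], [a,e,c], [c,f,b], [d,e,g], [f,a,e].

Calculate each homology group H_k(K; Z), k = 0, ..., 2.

Order the vertices as a < b < c < d < e < f < g. Listing each simplex with vertices in this order, K has dimension 2 with simplices:

  0-simplices (7): a, b, c, d, e, f, g
  1-simplices (18): ac, ad, ae, af, ag, bc, be, bf, bg, cd, ce, cf, de, df, dg, ef, eg, fg
  2-simplices (12): acd, ace, adg, aef, afg, bce, bcf, beg, bfg, cdf, def, deg

so the chain groups are C_0 ≅ Z^7, C_1 ≅ Z^18, C_2 ≅ Z^12.

∂_1: C_1 → C_0 is given by ∂[p,q] = [q] − [p].
The resulting 7×18 matrix has rank 6, and its Smith normal form has invariant factors (1,1,1,1,1,1).

∂_2: C_2 → C_1 acts by ∂[p,q,r] = [q,r] − [p,r] + [p,q]. For instance
  ∂bcf = cf − bf + bc,
  ∂ace = ce − ae + ac.
This gives a 18×12 integer matrix of rank 12; reducing to Smith normal form yields diagonal entries (1,1,1,1,1,1,1,1,1,1,1,2).

Reading off H_k = ker ∂_k / im ∂_{k+1}:

  H_0: rank C_0 − rank ∂_1 = 7 − 6 = 1, and the invariant factors of ∂_1 are all 1, so H_0 ≅ Z.
  H_1: rank ker ∂_1 − rank ∂_2 = (18 − 6) − 12 = 0, and ∂_2 has invariant factor 2 > 1, so H_1 ≅ Z_2.
  H_2: rank ker ∂_2 − rank ∂_3 = (12 − 12) − 0 = 0, and there is no ∂_3, so H_2 ≅ 0.

As a check, the Euler characteristic is 7 − 18 + 12 = 1, which agrees with 1 − 0 + 0 = 1.
(K is a triangulation of the real projective plane RP^2.)

H_0 ≅ Z,  H_1 ≅ Z_2,  H_2 = 0.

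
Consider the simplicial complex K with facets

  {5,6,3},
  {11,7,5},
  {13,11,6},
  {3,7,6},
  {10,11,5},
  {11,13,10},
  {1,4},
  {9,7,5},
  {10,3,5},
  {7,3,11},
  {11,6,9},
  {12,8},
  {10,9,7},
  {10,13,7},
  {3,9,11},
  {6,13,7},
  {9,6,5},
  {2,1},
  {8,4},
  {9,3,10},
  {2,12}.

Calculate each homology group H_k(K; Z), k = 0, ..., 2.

Fix the vertex order 1 < 2 < 3 < 4 < 5 < 6 < 7 < 8 < 9 < 10 < 11 < 12 < 13 and write every simplex with vertices in increasing order. Then dim K = 2 and the simplices of K are:

  0-simplices (13): [1], [2], [3], [4], [5], [6], [7], [8], [9], [10], [11], [12], [13]
  1-simplices (29): (29 of them)
  2-simplices (16): [3,5,6], [3,5,10], [3,6,7], [3,7,11], [3,9,10], [3,9,11], [5,6,9], [5,7,9], [5,7,11], [5,10,11], [6,7,13], [6,9,11], [6,11,13], [7,9,10], [7,10,13], [10,11,13]

so the chain groups are C_0 ≅ Z^13, C_1 ≅ Z^29, C_2 ≅ Z^16.

Boundary ∂_1: C_1 → C_0 sends each edge [p,q] (with p < q) to q − p.
The 13×29 boundary matrix has rank 11 and Smith normal form diag(1,1,1,1,1,1,1,1,1,1,1).

∂_2: C_2 → C_1 maps a triangle to the signed sum of its edges. For instance
  ∂[6,7,13] = [7,13] − [6,13] + [6,7],
  ∂[3,9,11] = [9,11] − [3,11] + [3,9].
As a 29×16 matrix over Z this has rank 15, with invariant factors (1,1,1,1,1,1,1,1,1,1,1,1,1,1,1).

Reading off H_k = ker ∂_k / im ∂_{k+1}:

  H_0: rank C_0 − rank ∂_1 = 13 − 11 = 2, and the invariant factors of ∂_1 are all 1, so H_0 = Z^2.
  H_1: rank ker ∂_1 − rank ∂_2 = (29 − 11) − 15 = 3, and the invariant factors of ∂_2 are all 1, so H_1 = Z^3.
  H_2: rank ker ∂_2 − rank ∂_3 = (16 − 15) − 0 = 1, and there is no ∂_3, so H_2 = Z.

H_0 = Z^2,  H_1 = Z^3,  H_2 = Z.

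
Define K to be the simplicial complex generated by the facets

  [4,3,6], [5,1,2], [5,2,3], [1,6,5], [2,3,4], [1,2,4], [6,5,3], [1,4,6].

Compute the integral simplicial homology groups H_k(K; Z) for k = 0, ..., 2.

K has 6 vertices, 12 edges, 8 triangles.
rank ∂_0 = 0, rank ∂_1 = 5 ⇒ b_0 = 6 − 0 − 5 = 1; all invariant factors of ∂_1 are 1 so no torsion. So H_0 = Z.
rank ∂_1 = 5, rank ∂_2 = 7 ⇒ b_1 = 12 − 5 − 7 = 0; all invariant factors of ∂_2 are 1 so no torsion. So H_1 = 0.
rank ∂_2 = 7, rank ∂_3 = 0 ⇒ b_2 = 8 − 7 − 0 = 1. So H_2 = Z.

H_0 = Z,  H_1 = 0,  H_2 = Z.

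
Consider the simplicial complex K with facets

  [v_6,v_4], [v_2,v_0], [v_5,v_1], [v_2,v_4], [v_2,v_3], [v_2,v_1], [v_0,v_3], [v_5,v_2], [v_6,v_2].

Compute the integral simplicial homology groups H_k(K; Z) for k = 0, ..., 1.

Take the total order v_0 < v_1 < v_2 < v_3 < v_4 < v_5 < v_6 on the vertex set. Then K (dimension 1) consists of the simplices:

  0-simplices (7): [v_0], [v_1], [v_2], [v_3], [v_4], [v_5], [v_6]
  1-simplices (9): [v_0,v_2], [v_0,v_3], [v_1,v_2], [v_1,v_5], [v_2,v_3], [v_2,v_4], [v_2,v_5], [v_2,v_6], [v_4,v_6]

Hence C_0 ≅ Z^7, C_1 ≅ Z^9.

Boundary ∂_1: C_1 → C_0 sends each edge [p,q] (with p < q) to q − p. For instance
  ∂[v_1,v_5] = [v_5] − [v_1].
The 7×9 boundary matrix has rank 6 and Smith normal form diag(1,1,1,1,1,1).

Computing H_k = (kernel of ∂_k) / (image of ∂_{k+1}):

  H_0: rank C_0 − rank ∂_1 = 7 − 6 = 1, and the invariant factors of ∂_1 are all 1, so H_0 ≅ Z.
  H_1: rank ker ∂_1 − rank ∂_2 = (9 − 6) − 0 = 3, and there is no ∂_2, so H_1 ≅ Z^3.

As a check, the Euler characteristic is 7 − 9 = -2, which agrees with 1 − 3 = -2.
(K is a triangulation of a wedge of 3 circles.)

H_0 ≅ Z,  H_1 ≅ Z^3.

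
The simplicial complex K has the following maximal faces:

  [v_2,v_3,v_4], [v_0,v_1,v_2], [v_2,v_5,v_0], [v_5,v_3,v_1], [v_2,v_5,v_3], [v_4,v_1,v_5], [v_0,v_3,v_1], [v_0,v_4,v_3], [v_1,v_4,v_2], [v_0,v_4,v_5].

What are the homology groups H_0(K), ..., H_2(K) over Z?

Order the vertices as v_0 < v_1 < v_2 < v_3 < v_4 < v_5. Listing each simplex with vertices in this order, K has dimension 2 with simplices:

  0-simplices (6): [v_0], [v_1], [v_2], [v_3], [v_4], [v_5]
  1-simplices (15): (15 of them)
  2-simplices (10): [v_0,v_1,v_2], [v_0,v_1,v_3], [v_0,v_2,v_5], [v_0,v_3,v_4], [v_0,v_4,v_5], [v_1,v_2,v_4], [v_1,v_3,v_5], [v_1,v_4,v_5], [v_2,v_3,v_4], [v_2,v_3,v_5]

Hence C_0 ≅ Z^6, C_1 ≅ Z^15, C_2 ≅ Z^10.

The boundary map ∂_1: C_1 → C_0 sends each edge [p,q] (with p < q) to q − p.
As a 6×15 matrix over Z this has rank 5, with invariant factors (1,1,1,1,1).

∂_2: C_2 → C_1 maps a triangle to the signed sum of its edges. For instance
  ∂[v_0,v_3,v_4] = [v_3,v_4] − [v_0,v_4] + [v_0,v_3],
  ∂[v_0,v_2,v_5] = [v_2,v_5] − [v_0,v_5] + [v_0,v_2].
As a 15×10 matrix over Z this has rank 10, with invariant factors (1,1,1,1,1,1,1,1,1,2).

Computing H_k = (kernel of ∂_k) / (image of ∂_{k+1}):

  H_0: rank C_0 − rank ∂_1 = 6 − 5 = 1, and the invariant factors of ∂_1 are all 1, so H_0 ≅ Z.
  H_1: rank ker ∂_1 − rank ∂_2 = (15 − 5) − 10 = 0, and ∂_2 has invariant factor 2 > 1, so H_1 ≅ Z/2.
  H_2: rank ker ∂_2 − rank ∂_3 = (10 − 10) − 0 = 0, and there is no ∂_3, so H_2 ≅ 0.

H_0 = Z,  H_1 = Z/2,  H_2 = 0.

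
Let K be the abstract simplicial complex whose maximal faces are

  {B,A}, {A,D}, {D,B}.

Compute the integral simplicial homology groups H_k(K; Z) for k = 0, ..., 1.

We work with the vertex ordering A < B < D. The simplices of K, each written with vertices in increasing order, are:

  0-simplices (3): A, B, D
  1-simplices (3): AB, AD, BD

Hence C_0 ≅ Z^3, C_1 ≅ Z^3.

∂_1: C_1 → C_0 sends each edge [p,q] (with p < q) to q − p. For instance
  ∂AD = D − A.
The 3×3 boundary matrix has rank 2 and Smith normal form diag(1,1).

Now H_k = ker ∂_k / im ∂_{k+1}, so:

  H_0: rank C_0 − rank ∂_1 = 3 − 2 = 1, and the invariant factors of ∂_1 are all 1, so H_0 ≅ Z.
  H_1: rank ker ∂_1 − rank ∂_2 = (3 − 2) − 0 = 1, and there is no ∂_2, so H_1 ≅ Z.

As a check, the Euler characteristic is 3 − 3 = 0, which agrees with 1 − 1 = 0.
(K is a triangulation of the circle S^1.)

H_0 ≅ Z,  H_1 ≅ Z.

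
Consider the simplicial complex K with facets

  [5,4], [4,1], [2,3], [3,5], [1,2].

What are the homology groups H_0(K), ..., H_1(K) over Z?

Take the total order 1 < 2 < 3 < 4 < 5 on the vertex set. Then K (dimension 1) consists of the simplices:

  0-simplices (5): [1], [2], [3], [4], [5]
  1-simplices (5): [1,2], [1,4], [2,3], [3,5], [4,5]

Hence C_0 ≅ Z^5, C_1 ≅ Z^5.

The boundary map ∂_1: C_1 → C_0 sends each edge [p,q] (with p < q) to q − p.
The resulting 5×5 matrix has rank 4, and its Smith normal form has invariant factors (1,1,1,1).

Computing H_k = (kernel of ∂_k) / (image of ∂_{k+1}):

  H_0: rank C_0 − rank ∂_1 = 5 − 4 = 1, and the invariant factors of ∂_1 are all 1, so H_0 ≅ Z.
  H_1: rank ker ∂_1 − rank ∂_2 = (5 − 4) − 0 = 1, and there is no ∂_2, so H_1 ≅ Z.

H_0 = Z,  H_1 = Z.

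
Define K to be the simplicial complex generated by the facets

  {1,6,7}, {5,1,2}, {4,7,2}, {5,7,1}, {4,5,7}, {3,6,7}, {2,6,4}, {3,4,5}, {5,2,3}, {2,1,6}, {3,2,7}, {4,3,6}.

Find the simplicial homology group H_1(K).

Fix the vertex order 1 < 2 < 3 < 4 < 5 < 6 < 7 and write every simplex with vertices in increasing order. Then dim K = 2 and the simplices of K are:

  0-simplices (7): [1], [2], [3], [4], [5], [6], [7]
  1-simplices (18): [1,2], [1,5], [1,6], [1,7], [2,3], [2,4], [2,5], [2,6], [2,7], [3,4], [3,5], [3,6], [3,7], [4,5], [4,6], [4,7], [5,7], [6,7]
  2-simplices (12): [1,2,5], [1,2,6], [1,5,7], [1,6,7], [2,3,5], [2,3,7], [2,4,6], [2,4,7], [3,4,5], [3,4,6], [3,6,7], [4,5,7]

giving chain groups C_0 ≅ Z^7, C_1 ≅ Z^18, C_2 ≅ Z^12.

∂_1: C_1 → C_0 maps an edge to its endpoints' difference, ∂[p,q] = q − p. For instance
  ∂[5,7] = [7] − [5].
The 7×18 boundary matrix has rank 6 and Smith normal form diag(1,1,1,1,1,1).

The boundary map ∂_2: C_2 → C_1 sends each 2-simplex [p,q,r] to [q,r] − [p,r] + [p,q]. For instance
  ∂[3,4,5] = [4,5] − [3,5] + [3,4],
  ∂[2,3,7] = [3,7] − [2,7] + [2,3].
As a 18×12 matrix over Z this has rank 12, with invariant factors (1,1,1,1,1,1,1,1,1,1,1,2).

Reading off H_k = ker ∂_k / im ∂_{k+1}:

  H_1: rank ker ∂_1 − rank ∂_2 = (18 − 6) − 12 = 0, and ∂_2 has invariant factor 2 > 1, so H_1 = Z_2.

(K is a triangulation of the real projective plane RP^2.)

H_1 ≅ Z_2.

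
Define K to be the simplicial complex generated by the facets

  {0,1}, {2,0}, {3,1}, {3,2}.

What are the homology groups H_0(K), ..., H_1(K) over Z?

H_0 = Z,  H_1 = Z.

We work with the vertex ordering 0 < 1 < 2 < 3. The simplices of K, each written with vertices in increasing order, are:

  0-simplices (4): [0], [1], [2], [3]
  1-simplices (4): [0,1], [0,2], [1,3], [2,3]

giving chain groups C_0 ≅ Z^4, C_1 ≅ Z^4.

∂_1: C_1 → C_0 is given by ∂[p,q] = [q] − [p]. For instance
  ∂[1,3] = [3] − [1].
The 4×4 boundary matrix has rank 3 and Smith normal form diag(1,1,1).

From H_k ≅ ker(∂_k) / im(∂_{k+1}) we obtain:

  H_0: rank C_0 − rank ∂_1 = 4 − 3 = 1, and the invariant factors of ∂_1 are all 1, so H_0 = Z.
  H_1: rank ker ∂_1 − rank ∂_2 = (4 − 3) − 0 = 1, and there is no ∂_2, so H_1 = Z.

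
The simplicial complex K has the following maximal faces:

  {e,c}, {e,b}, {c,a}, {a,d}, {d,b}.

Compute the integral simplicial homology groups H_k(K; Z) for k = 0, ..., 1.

H_0 = Z,  H_1 = Z.

Fix the vertex order a < b < c < d < e and write every simplex with vertices in increasing order. Then dim K = 1 and the simplices of K are:

  0-simplices (5): a, b, c, d, e
  1-simplices (5): ac, ad, bd, be, ce

giving chain groups C_0 ≅ Z^5, C_1 ≅ Z^5.

The boundary map ∂_1: C_1 → C_0 maps an edge to its endpoints' difference, ∂[p,q] = q − p.
This gives a 5×5 integer matrix of rank 4; reducing to Smith normal form yields diagonal entries (1,1,1,1).

From H_k ≅ ker(∂_k) / im(∂_{k+1}) we obtain:

  H_0: rank C_0 − rank ∂_1 = 5 − 4 = 1, and the invariant factors of ∂_1 are all 1, so H_0 = Z.
  H_1: rank ker ∂_1 − rank ∂_2 = (5 − 4) − 0 = 1, and there is no ∂_2, so H_1 = Z.

(K is a triangulation of the circle S^1.)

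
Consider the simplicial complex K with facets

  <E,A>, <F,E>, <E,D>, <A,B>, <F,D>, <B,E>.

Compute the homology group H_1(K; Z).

H_1 = Z^2.

Take the total order A < B < D < E < F on the vertex set. Then K (dimension 1) consists of the simplices:

  0-simplices (5): A, B, D, E, F
  1-simplices (6): AB, AE, BE, DE, DF, EF

Hence C_0 ≅ Z^5, C_1 ≅ Z^6.

The boundary map ∂_1: C_1 → C_0 sends each edge [p,q] (with p < q) to q − p. For instance
  ∂AE = E − A.
As a 5×6 matrix over Z this has rank 4, with invariant factors (1,1,1,1).

From H_k ≅ ker(∂_k) / im(∂_{k+1}) we obtain:

  H_1: rank ker ∂_1 − rank ∂_2 = (6 − 4) − 0 = 2, and there is no ∂_2, so H_1 = Z^2.

(K is a triangulation of a wedge of 2 circles.)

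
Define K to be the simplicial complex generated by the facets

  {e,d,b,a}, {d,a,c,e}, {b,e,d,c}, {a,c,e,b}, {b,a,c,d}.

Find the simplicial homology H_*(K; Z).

Order the vertices as a < b < c < d < e. Listing each simplex with vertices in this order, K has dimension 3 with simplices:

  0-simplices (5): a, b, c, d, e
  1-simplices (10): ab, ac, ad, ae, bc, bd, be, cd, ce, de
  2-simplices (10): abc, abd, abe, acd, ace, ade, bcd, bce, bde, cde
  3-simplices (5): abcd, abce, abde, acde, bcde

Hence C_0 ≅ Z^5, C_1 ≅ Z^10, C_2 ≅ Z^10, C_3 ≅ Z^5.

The boundary map ∂_1: C_1 → C_0 is given by ∂[p,q] = [q] − [p]. For instance
  ∂bd = d − b.
The 5×10 boundary matrix has rank 4 and Smith normal form diag(1,1,1,1).

∂_2: C_2 → C_1 maps a triangle to the signed sum of its edges. For instance
  ∂cde = de − ce + cd,
  ∂bcd = cd − bd + bc.
This gives a 10×10 integer matrix of rank 6; reducing to Smith normal form yields diagonal entries (1,1,1,1,1,1).

The boundary map ∂_3: C_3 → C_2 sends each 3-simplex σ to the alternating sum Σ_i (−1)^i (σ with its i-th vertex removed). For instance
  ∂abcd = bcd − acd + abd − abc,
  ∂abce = bce − ace + abe − abc.
This gives a 10×5 integer matrix of rank 4; reducing to Smith normal form yields diagonal entries (1,1,1,1).

Now H_k = ker ∂_k / im ∂_{k+1}, so:

  H_0: rank C_0 − rank ∂_1 = 5 − 4 = 1, and the invariant factors of ∂_1 are all 1, so H_0 ≅ Z.
  H_1: rank ker ∂_1 − rank ∂_2 = (10 − 4) − 6 = 0, and the invariant factors of ∂_2 are all 1, so H_1 ≅ 0.
  H_2: rank ker ∂_2 − rank ∂_3 = (10 − 6) − 4 = 0, and the invariant factors of ∂_3 are all 1, so H_2 ≅ 0.
  H_3: rank ker ∂_3 − rank ∂_4 = (5 − 4) − 0 = 1, and there is no ∂_4, so H_3 ≅ Z.

As a check, the Euler characteristic is 5 − 10 + 10 − 5 = 0, which agrees with 1 − 0 + 0 − 1 = 0.

H_0 ≅ Z,  H_1 = 0,  H_2 = 0,  H_3 ≅ Z.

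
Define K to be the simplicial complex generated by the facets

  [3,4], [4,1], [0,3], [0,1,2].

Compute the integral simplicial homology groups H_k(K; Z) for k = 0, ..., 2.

Fix the vertex order 0 < 1 < 2 < 3 < 4 and write every simplex with vertices in increasing order. Then dim K = 2 and the simplices of K are:

  0-simplices (5): [0], [1], [2], [3], [4]
  1-simplices (6): [0,1], [0,2], [0,3], [1,2], [1,4], [3,4]
  2-simplices (1): [0,1,2]

giving chain groups C_0 ≅ Z^5, C_1 ≅ Z^6, C_2 ≅ Z^1.

∂_1: C_1 → C_0 sends each edge [p,q] (with p < q) to q − p.
This gives a 5×6 integer matrix of rank 4; reducing to Smith normal form yields diagonal entries (1,1,1,1).

Boundary ∂_2: C_2 → C_1 maps a triangle to the signed sum of its edges. For instance
  ∂[0,1,2] = [1,2] − [0,2] + [0,1].
This gives a 6×1 integer matrix of rank 1; reducing to Smith normal form yields diagonal entries (1).

From H_k ≅ ker(∂_k) / im(∂_{k+1}) we obtain:

  H_0: rank C_0 − rank ∂_1 = 5 − 4 = 1, and the invariant factors of ∂_1 are all 1, so H_0 ≅ Z.
  H_1: rank ker ∂_1 − rank ∂_2 = (6 − 4) − 1 = 1, and the invariant factors of ∂_2 are all 1, so H_1 ≅ Z.
  H_2: rank ker ∂_2 − rank ∂_3 = (1 − 1) − 0 = 0, and there is no ∂_3, so H_2 ≅ 0.

As a check, the Euler characteristic is 5 − 6 + 1 = 0, which agrees with 1 − 1 + 0 = 0.

H_0 = Z,  H_1 = Z,  H_2 = 0.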